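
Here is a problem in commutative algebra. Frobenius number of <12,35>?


gcd(12,35)=1 => F=ab-a-b=12*35-12-35=420-47=373


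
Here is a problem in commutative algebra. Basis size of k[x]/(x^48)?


Basis: 1,x,...,x^47
dim=48


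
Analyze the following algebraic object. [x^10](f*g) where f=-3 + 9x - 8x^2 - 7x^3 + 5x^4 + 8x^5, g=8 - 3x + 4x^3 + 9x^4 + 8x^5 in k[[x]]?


[x^10] = sum a_i*b_j, i+j=10
  8*8=64
Sum=64


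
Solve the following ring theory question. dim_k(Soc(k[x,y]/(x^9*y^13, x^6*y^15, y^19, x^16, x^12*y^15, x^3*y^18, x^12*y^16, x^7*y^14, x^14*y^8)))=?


Socle = ann(m) = span of standard monomials u with x*u, y*u in I (staircase corners).
Redundant generators: x^12*y^15, x^12*y^16
Minimal generators: x^16, x^14*y^8, x^9*y^13, x^7*y^14, x^6*y^15, x^3*y^18, y^19
Corners: x^2y^18, x^5y^17, x^6y^14, x^8y^13, x^13y^12, x^15y^7
Socle dim=6


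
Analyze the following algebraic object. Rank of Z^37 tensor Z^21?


rank(M(x)N) = rank(M)*rank(N)
37*21 = 777


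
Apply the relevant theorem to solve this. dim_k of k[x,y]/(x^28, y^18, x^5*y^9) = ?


k[x,y]/I, I = (x^28, y^18, x^5*y^9)
Rect: 28x18=504. Corner: (28-5)x(18-9)=207.
dim = 504-207 = 297


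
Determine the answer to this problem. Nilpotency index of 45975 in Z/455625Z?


45975^k mod 455625:
k=1: 45975
k=2: 56250
k=3: 421875
k=4: 202500
k=5: 151875
k=6: 0
First zero at k = 6


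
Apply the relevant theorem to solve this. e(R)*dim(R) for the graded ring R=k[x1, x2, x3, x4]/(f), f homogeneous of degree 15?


e(R)=deg(f)=15, dim(R)=4-1=3
e*dim=15*3=45


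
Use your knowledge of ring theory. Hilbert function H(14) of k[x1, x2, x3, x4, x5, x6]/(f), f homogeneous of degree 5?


C(19,5)-C(14,5)=11628-2002=9626


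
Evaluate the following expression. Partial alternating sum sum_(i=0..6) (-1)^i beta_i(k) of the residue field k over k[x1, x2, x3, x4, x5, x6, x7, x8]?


Koszul resolution: beta_i(k)=C(n,i), n=8
sum_(i=0..p) (-1)^i C(n,i) = (-1)^p C(n-1,p)
(-1)^6*C(7,6) = (-1)^6*7 = 7


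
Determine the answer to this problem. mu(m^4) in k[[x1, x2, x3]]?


C(n+d-1,d)=C(6,4)=15


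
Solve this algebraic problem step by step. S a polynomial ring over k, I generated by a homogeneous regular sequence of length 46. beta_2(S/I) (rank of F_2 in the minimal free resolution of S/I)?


Regular sequence => Koszul complex is the minimal free resolution.
Syz_1 minimally generated by Koszul relations f_i*e_j - f_j*e_i (i<j): mu(Syz_1) = beta_2 = C(m,2) = m(m-1)/2
m=46
46*45/2 = 1035


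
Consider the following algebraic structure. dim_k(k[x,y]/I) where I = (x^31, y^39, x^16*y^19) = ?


k[x,y]/I, I = (x^31, y^39, x^16*y^19)
Rect: 31x39=1209. Corner: (31-16)x(39-19)=300.
dim = 1209-300 = 909


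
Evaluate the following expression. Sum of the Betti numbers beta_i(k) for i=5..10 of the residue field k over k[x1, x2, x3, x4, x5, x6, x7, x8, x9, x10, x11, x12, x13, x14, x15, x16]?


Koszul resolution: beta_i(k)=C(n,i), n=16
C(16,5)=4368, C(16,6)=8008, C(16,7)=11440, C(16,8)=12870, C(16,9)=11440, C(16,10)=8008
Sum=56134


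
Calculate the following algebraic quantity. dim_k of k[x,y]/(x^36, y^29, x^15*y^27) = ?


k[x,y]/I, I = (x^36, y^29, x^15*y^27)
Rect: 36x29=1044. Corner: (36-15)x(29-27)=42.
dim = 1044-42 = 1002


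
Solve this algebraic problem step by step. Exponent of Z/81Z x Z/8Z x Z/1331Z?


Exponent = lcm of the cyclic orders; pairwise coprime => product.
3^4*2^3*11^3=81*8*1331=862488


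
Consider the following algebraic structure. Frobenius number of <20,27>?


gcd(20,27)=1 => F=ab-a-b=20*27-20-27=540-47=493


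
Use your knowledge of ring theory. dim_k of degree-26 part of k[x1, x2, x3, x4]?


C(d+n-1,n-1)=C(29,3)=3654


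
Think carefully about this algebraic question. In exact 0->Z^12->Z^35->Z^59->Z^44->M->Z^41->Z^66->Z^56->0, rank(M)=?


Alt sum=0:
(-1)^0*12 + (-1)^1*35 + (-1)^2*59 + (-1)^3*44 + (-1)^4*? + (-1)^5*41 + (-1)^6*66 + (-1)^7*56=0
rank(M)=39


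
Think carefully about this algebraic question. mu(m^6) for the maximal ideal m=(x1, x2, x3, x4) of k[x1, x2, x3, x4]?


Graded Nakayama: mu(m^d) = dim_k (m^d/m^(d+1)) = #degree-6 monomials in 4 vars
C(n+d-1,d)=C(9,6)=84


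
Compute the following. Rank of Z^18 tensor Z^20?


rank(M(x)N) = rank(M)*rank(N)
18*20 = 360


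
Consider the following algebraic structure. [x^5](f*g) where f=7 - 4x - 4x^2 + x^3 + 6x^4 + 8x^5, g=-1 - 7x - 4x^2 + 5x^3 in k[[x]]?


[x^5] = sum a_i*b_j, i+j=5
  -4*5=-20
  1*-4=-4
  6*-7=-42
  8*-1=-8
Sum=-74


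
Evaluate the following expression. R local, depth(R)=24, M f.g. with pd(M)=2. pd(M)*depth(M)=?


pd+depth=24
depth=24-2=22
pd*depth=2*22=44


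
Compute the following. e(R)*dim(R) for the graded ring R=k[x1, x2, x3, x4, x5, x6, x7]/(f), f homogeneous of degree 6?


e(R)=deg(f)=6, dim(R)=7-1=6
e*dim=6*6=36


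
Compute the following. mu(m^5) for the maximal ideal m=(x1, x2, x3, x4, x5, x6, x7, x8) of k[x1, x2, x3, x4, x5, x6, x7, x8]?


Graded Nakayama: mu(m^d) = dim_k (m^d/m^(d+1)) = #degree-5 monomials in 8 vars
C(n+d-1,d)=C(12,5)=792


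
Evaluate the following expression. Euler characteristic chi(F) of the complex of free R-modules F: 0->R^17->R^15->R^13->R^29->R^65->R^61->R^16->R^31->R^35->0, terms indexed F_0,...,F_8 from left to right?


chi = sum (-1)^i * rank:
(-1)^0*17=17
(-1)^1*15=-15
(-1)^2*13=13
(-1)^3*29=-29
(-1)^4*65=65
(-1)^5*61=-61
(-1)^6*16=16
(-1)^7*31=-31
(-1)^8*35=35
chi=10


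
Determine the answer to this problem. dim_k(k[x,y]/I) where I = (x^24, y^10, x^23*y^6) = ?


k[x,y]/I, I = (x^24, y^10, x^23*y^6)
Rect: 24x10=240. Corner: (24-23)x(10-6)=4.
dim = 240-4 = 236


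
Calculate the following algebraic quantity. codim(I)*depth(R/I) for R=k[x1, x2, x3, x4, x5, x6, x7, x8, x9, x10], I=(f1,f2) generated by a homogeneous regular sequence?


codim=2, depth=dim(R/I)=10-2=8
Product=2*8=16


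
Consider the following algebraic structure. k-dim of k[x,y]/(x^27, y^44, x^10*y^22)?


k[x,y]/I, I = (x^27, y^44, x^10*y^22)
Rect: 27x44=1188. Corner: (27-10)x(44-22)=374.
dim = 1188-374 = 814


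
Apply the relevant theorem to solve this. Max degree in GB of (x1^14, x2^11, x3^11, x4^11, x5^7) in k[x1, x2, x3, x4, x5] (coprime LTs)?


Pure powers, coprime LTs => already GB.
Degrees: 14, 11, 11, 11, 7
Max=14


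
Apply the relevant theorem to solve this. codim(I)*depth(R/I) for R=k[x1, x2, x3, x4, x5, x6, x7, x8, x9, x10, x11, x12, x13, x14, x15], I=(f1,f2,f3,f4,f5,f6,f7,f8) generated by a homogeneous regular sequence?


codim=8, depth=dim(R/I)=15-8=7
Product=8*7=56


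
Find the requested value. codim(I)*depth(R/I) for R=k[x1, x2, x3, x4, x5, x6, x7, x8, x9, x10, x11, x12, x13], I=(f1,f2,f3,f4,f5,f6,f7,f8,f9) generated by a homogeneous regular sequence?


codim=9, depth=dim(R/I)=13-9=4
Product=9*4=36


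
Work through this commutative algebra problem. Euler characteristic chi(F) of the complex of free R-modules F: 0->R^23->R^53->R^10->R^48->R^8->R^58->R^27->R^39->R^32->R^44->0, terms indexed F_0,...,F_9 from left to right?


chi = sum (-1)^i * rank:
(-1)^0*23=23
(-1)^1*53=-53
(-1)^2*10=10
(-1)^3*48=-48
(-1)^4*8=8
(-1)^5*58=-58
(-1)^6*27=27
(-1)^7*39=-39
(-1)^8*32=32
(-1)^9*44=-44
chi=-142


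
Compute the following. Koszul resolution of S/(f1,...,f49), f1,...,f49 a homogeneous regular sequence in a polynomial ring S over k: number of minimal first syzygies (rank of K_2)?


Regular sequence => Koszul complex is the minimal free resolution.
Syz_1 minimally generated by Koszul relations f_i*e_j - f_j*e_i (i<j): mu(Syz_1) = beta_2 = C(m,2) = m(m-1)/2
m=49
49*48/2 = 1176


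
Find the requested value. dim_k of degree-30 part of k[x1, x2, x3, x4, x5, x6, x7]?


C(d+n-1,n-1)=C(36,6)=1947792


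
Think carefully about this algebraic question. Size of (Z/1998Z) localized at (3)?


3-primary part: 1998=3^3*74
Size=3^3=27


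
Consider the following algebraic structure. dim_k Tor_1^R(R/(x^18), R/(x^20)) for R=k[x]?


Tor_1(R/I,R/J)=(I cap J)/IJ=(x^20)/(x^38)
dim=38-20=min(18,20)=18


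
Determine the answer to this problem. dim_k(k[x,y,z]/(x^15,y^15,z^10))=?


Basis: x^iy^jz^k, i<15,j<15,k<10
15*15*10=2250


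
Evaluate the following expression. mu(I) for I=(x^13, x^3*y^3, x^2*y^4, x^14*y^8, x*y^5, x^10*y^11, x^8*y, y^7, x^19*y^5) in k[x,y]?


Remove redundant (divisible by others).
x^10*y^11 redundant.
x^14*y^8 redundant.
x^19*y^5 redundant.
Min: x^13, x^8*y, x^3*y^3, x^2*y^4, x*y^5, y^7
Count=6


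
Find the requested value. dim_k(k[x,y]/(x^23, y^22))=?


Basis: x^i*y^j, i<23, j<22
23*22=506


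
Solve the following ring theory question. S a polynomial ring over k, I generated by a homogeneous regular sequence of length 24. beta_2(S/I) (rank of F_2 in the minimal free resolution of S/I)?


Regular sequence => Koszul complex is the minimal free resolution.
Syz_1 minimally generated by Koszul relations f_i*e_j - f_j*e_i (i<j): mu(Syz_1) = beta_2 = C(m,2) = m(m-1)/2
m=24
24*23/2 = 276


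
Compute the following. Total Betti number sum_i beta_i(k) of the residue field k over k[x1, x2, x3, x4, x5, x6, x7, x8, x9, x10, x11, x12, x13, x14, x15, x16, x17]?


Koszul resolution: beta_i(k)=C(n,i), n=17
sum_i C(17,i) = 2^17 = 131072


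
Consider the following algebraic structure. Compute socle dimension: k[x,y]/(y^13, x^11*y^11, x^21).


Socle = ann(m) = span of standard monomials u with x*u, y*u in I (staircase corners).
Minimal generators: x^21, x^11*y^11, y^13
Corners: x^10y^12, x^20y^10
Socle dim=2


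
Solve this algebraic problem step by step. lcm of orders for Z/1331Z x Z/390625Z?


Exponent = lcm of the cyclic orders; pairwise coprime => product.
11^3*5^8=1331*390625=519921875


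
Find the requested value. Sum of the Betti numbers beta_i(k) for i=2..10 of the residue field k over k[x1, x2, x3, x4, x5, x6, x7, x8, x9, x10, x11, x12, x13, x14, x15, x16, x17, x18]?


Koszul resolution: beta_i(k)=C(n,i), n=18
C(18,2)=153, C(18,3)=816, C(18,4)=3060, C(18,5)=8568, C(18,6)=18564, C(18,7)=31824, C(18,8)=43758, C(18,9)=48620, C(18,10)=43758
Sum=199121


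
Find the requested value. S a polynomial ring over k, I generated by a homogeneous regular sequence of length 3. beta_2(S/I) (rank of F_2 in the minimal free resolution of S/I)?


Regular sequence => Koszul complex is the minimal free resolution.
Syz_1 minimally generated by Koszul relations f_i*e_j - f_j*e_i (i<j): mu(Syz_1) = beta_2 = C(m,2) = m(m-1)/2
m=3
3*2/2 = 3


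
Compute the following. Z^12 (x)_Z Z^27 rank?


rank(M(x)N) = rank(M)*rank(N)
12*27 = 324


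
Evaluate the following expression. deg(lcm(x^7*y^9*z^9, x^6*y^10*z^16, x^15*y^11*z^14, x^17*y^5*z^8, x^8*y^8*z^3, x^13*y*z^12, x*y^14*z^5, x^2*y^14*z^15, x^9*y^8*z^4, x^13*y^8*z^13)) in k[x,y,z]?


lcm = componentwise max:
x: max(7,6,15,17,8,13,1,2,9,13)=17
y: max(9,10,11,5,8,1,14,14,8,8)=14
z: max(9,16,14,8,3,12,5,15,4,13)=16
Total=17+14+16=47


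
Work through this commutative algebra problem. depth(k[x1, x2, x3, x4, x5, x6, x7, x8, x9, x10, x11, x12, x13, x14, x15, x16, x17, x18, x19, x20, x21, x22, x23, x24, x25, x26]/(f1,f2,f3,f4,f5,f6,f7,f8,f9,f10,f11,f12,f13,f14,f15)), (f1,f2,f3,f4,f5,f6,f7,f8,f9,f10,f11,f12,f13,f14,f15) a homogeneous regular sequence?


depth(R)=26
depth(R/I)=26-15=11


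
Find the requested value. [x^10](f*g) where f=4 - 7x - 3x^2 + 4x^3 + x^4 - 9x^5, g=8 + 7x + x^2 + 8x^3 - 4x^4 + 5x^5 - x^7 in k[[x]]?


[x^10] = sum a_i*b_j, i+j=10
  4*-1=-4
  -9*5=-45
Sum=-49


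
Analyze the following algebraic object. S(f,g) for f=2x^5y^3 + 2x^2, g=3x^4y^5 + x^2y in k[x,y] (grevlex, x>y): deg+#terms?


LT(f)=2x^5y^3, LT(g)=3x^4y^5
lcm(LM)=x^5y^5
S(f,g) (scaled by 6 to clear denominators) = 3y^2*f - 2x*g = -2x^3y + 6x^2y^2
2 terms, deg 4.
4+2=6


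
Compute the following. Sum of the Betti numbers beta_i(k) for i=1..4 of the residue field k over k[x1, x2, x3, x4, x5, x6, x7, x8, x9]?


Koszul resolution: beta_i(k)=C(n,i), n=9
C(9,1)=9, C(9,2)=36, C(9,3)=84, C(9,4)=126
Sum=255


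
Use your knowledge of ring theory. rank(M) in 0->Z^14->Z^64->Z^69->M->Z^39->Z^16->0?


Alt sum=0:
(-1)^0*14 + (-1)^1*64 + (-1)^2*69 + (-1)^3*? + (-1)^4*39 + (-1)^5*16=0
rank(M)=42


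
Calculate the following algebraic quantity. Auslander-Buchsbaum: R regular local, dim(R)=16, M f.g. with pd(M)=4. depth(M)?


pd+depth=depth(R)=16
depth=16-4=12


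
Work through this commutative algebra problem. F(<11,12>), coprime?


gcd(11,12)=1 => F=ab-a-b=11*12-11-12=132-23=109


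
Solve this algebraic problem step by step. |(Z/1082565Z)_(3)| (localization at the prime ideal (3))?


3-primary part: 1082565=3^9*55
Size=3^9=19683


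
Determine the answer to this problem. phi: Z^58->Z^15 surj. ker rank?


rank(ker) = 58-15 = 43


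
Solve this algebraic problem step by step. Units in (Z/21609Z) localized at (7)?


Local ring = Z/2401Z.
phi(2401) = 7^3*(7-1) = 2058


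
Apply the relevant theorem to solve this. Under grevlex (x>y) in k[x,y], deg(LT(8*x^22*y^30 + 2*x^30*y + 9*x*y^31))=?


LT: 8*x^22*y^30
deg_x=22, deg_y=30
Total=22+30=52


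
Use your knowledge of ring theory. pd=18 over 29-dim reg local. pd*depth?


pd+depth=29
depth=29-18=11
pd*depth=18*11=198


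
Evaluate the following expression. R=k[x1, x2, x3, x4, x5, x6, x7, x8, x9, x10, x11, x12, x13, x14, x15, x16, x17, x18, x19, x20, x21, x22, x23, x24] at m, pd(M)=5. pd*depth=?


pd+depth=24
depth=24-5=19
pd*depth=5*19=95


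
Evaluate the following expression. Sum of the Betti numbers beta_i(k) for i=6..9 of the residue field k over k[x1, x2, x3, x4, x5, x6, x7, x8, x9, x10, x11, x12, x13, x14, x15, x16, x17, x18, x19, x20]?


Koszul resolution: beta_i(k)=C(n,i), n=20
C(20,6)=38760, C(20,7)=77520, C(20,8)=125970, C(20,9)=167960
Sum=410210


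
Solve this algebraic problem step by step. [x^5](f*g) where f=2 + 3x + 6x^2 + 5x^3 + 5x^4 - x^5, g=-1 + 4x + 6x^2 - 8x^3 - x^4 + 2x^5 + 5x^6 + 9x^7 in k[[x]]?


[x^5] = sum a_i*b_j, i+j=5
  2*2=4
  3*-1=-3
  6*-8=-48
  5*6=30
  5*4=20
  -1*-1=1
Sum=4


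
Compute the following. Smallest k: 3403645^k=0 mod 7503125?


3403645^k mod 7503125:
k=1: 3403645
k=2: 4298525
k=3: 2058000
k=4: 1500625
k=5: 0
First zero at k = 5


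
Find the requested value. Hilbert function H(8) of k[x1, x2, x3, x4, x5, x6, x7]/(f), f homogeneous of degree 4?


C(14,6)-C(10,6)=3003-210=2793


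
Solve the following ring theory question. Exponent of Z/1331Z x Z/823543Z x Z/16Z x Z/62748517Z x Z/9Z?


Exponent = lcm of the cyclic orders; pairwise coprime => product.
11^3*7^7*2^4*13^7*3^2=1331*823543*16*62748517*9=9904448401409946384


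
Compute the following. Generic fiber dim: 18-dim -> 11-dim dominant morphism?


dim(fiber)=dim(X)-dim(Y)=18-11=7


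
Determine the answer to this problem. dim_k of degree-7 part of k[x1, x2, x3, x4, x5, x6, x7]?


C(d+n-1,n-1)=C(13,6)=1716


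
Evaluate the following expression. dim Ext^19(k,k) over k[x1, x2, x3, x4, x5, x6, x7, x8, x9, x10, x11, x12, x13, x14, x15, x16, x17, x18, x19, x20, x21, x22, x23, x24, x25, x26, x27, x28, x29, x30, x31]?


C(n,i)=C(31,19)=141120525


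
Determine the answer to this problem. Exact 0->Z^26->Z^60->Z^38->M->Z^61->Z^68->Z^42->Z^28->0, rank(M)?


Alt sum=0:
(-1)^0*26 + (-1)^1*60 + (-1)^2*38 + (-1)^3*? + (-1)^4*61 + (-1)^5*68 + (-1)^6*42 + (-1)^7*28=0
rank(M)=11


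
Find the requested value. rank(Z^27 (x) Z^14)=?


rank(M(x)N) = rank(M)*rank(N)
27*14 = 378


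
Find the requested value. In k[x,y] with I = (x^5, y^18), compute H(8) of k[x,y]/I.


k[x,y], I = (x^5, y^18), d = 8
Need i < 5 and d-i < 18.
Range: 0 <= i <= 4.
H(8) = 5


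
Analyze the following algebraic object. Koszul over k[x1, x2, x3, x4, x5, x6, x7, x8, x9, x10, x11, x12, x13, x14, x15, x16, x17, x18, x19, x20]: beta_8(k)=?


C(n,i)=C(20,8)=125970


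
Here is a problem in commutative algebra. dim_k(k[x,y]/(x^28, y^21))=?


Basis: x^i*y^j, i<28, j<21
28*21=588


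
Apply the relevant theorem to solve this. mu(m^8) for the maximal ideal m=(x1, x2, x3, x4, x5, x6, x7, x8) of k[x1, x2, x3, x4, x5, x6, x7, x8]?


Graded Nakayama: mu(m^d) = dim_k (m^d/m^(d+1)) = #degree-8 monomials in 8 vars
C(n+d-1,d)=C(15,8)=6435


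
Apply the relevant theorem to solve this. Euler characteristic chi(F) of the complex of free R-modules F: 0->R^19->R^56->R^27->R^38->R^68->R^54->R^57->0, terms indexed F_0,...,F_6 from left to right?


chi = sum (-1)^i * rank:
(-1)^0*19=19
(-1)^1*56=-56
(-1)^2*27=27
(-1)^3*38=-38
(-1)^4*68=68
(-1)^5*54=-54
(-1)^6*57=57
chi=23


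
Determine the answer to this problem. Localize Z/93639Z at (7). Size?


7-primary part: 93639=7^4*39
Size=7^4=2401


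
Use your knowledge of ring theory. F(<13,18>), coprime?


gcd(13,18)=1 => F=ab-a-b=13*18-13-18=234-31=203


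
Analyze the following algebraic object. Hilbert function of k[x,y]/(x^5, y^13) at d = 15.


k[x,y], I = (x^5, y^13), d = 15
Need i < 5 and d-i < 13.
Range: 3 <= i <= 4.
H(15) = 2


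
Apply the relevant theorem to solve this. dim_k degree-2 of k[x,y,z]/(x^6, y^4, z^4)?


Need i<6, j<4, k<4 with i+j+k=2.
For each i, j ranges over max(0,2-i-3)..min(3,2-i):
  i=0: j in [0,2] -> 3
  i=1: j in [0,1] -> 2
  i=2: j in [0,0] -> 1
H(2) = 3+2+1 = 6


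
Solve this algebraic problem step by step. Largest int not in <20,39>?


gcd(20,39)=1 => F=ab-a-b=20*39-20-39=780-59=721


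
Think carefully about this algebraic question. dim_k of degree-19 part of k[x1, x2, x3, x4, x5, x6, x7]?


C(d+n-1,n-1)=C(25,6)=177100


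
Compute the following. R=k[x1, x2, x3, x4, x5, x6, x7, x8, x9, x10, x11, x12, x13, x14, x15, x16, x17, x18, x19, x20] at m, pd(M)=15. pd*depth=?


pd+depth=20
depth=20-15=5
pd*depth=15*5=75


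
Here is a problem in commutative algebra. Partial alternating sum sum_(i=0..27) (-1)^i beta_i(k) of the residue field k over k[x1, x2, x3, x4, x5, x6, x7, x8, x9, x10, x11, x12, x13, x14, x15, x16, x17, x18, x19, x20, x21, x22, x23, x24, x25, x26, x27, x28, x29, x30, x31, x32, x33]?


Koszul resolution: beta_i(k)=C(n,i), n=33
sum_(i=0..p) (-1)^i C(n,i) = (-1)^p C(n-1,p)
(-1)^27*C(32,27) = (-1)^27*201376 = -201376


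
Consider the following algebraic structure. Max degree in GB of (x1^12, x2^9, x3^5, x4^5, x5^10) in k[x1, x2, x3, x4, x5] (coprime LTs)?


Pure powers, coprime LTs => already GB.
Degrees: 12, 9, 5, 5, 10
Max=12


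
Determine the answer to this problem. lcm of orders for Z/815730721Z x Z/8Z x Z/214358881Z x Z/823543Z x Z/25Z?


Exponent = lcm of the cyclic orders; pairwise coprime => product.
13^8*2^3*11^8*7^7*5^2=815730721*8*214358881*823543*25=28800801602001600800228600


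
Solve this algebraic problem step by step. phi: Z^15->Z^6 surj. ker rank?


rank(ker) = 15-6 = 9


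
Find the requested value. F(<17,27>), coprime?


gcd(17,27)=1 => F=ab-a-b=17*27-17-27=459-44=415


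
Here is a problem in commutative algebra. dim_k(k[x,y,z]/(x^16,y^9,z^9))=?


Basis: x^iy^jz^k, i<16,j<9,k<9
16*9*9=1296


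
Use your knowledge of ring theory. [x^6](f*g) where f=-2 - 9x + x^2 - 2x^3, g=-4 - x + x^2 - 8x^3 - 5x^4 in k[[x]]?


[x^6] = sum a_i*b_j, i+j=6
  1*-5=-5
  -2*-8=16
Sum=11


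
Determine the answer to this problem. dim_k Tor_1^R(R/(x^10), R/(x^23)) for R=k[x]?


Tor_1(R/I,R/J)=(I cap J)/IJ=(x^23)/(x^33)
dim=33-23=min(10,23)=10


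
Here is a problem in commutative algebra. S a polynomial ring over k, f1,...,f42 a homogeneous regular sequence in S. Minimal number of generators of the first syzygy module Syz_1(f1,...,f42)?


Regular sequence => Koszul complex is the minimal free resolution.
Syz_1 minimally generated by Koszul relations f_i*e_j - f_j*e_i (i<j): mu(Syz_1) = beta_2 = C(m,2) = m(m-1)/2
m=42
42*41/2 = 861


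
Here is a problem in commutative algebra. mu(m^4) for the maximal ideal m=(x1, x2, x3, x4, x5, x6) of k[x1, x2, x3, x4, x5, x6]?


Graded Nakayama: mu(m^d) = dim_k (m^d/m^(d+1)) = #degree-4 monomials in 6 vars
C(n+d-1,d)=C(9,4)=126


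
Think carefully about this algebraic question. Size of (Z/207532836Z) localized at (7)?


7-primary part: 207532836=7^8*36
Size=7^8=5764801


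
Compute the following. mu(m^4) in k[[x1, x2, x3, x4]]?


C(n+d-1,d)=C(7,4)=35


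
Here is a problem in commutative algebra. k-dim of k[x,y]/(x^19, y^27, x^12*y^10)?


k[x,y]/I, I = (x^19, y^27, x^12*y^10)
Rect: 19x27=513. Corner: (19-12)x(27-10)=119.
dim = 513-119 = 394


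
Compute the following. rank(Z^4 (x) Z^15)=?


rank(M(x)N) = rank(M)*rank(N)
4*15 = 60


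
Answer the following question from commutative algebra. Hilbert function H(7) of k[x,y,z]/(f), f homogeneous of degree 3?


C(9,2)-C(6,2)=36-15=21


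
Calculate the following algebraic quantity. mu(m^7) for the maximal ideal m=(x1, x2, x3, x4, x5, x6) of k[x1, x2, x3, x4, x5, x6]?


Graded Nakayama: mu(m^d) = dim_k (m^d/m^(d+1)) = #degree-7 monomials in 6 vars
C(n+d-1,d)=C(12,7)=792


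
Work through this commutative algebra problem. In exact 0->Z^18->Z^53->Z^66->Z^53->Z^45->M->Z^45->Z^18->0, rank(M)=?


Alt sum=0:
(-1)^0*18 + (-1)^1*53 + (-1)^2*66 + (-1)^3*53 + (-1)^4*45 + (-1)^5*? + (-1)^6*45 + (-1)^7*18=0
rank(M)=50


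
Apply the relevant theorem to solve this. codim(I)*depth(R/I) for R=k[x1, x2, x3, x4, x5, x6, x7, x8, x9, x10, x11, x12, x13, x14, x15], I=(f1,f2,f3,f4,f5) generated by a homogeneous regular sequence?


codim=5, depth=dim(R/I)=15-5=10
Product=5*10=50


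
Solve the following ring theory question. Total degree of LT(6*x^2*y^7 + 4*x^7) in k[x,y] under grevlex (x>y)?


LT: 6*x^2*y^7
deg_x=2, deg_y=7
Total=2+7=9


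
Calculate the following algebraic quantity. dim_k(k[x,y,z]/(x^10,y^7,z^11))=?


Basis: x^iy^jz^k, i<10,j<7,k<11
10*7*11=770


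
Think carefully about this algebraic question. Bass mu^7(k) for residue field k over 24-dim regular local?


C(n,i)=C(24,7)=346104


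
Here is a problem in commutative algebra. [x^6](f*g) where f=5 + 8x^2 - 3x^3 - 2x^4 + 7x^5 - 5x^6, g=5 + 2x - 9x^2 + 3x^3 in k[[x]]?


[x^6] = sum a_i*b_j, i+j=6
  -3*3=-9
  -2*-9=18
  7*2=14
  -5*5=-25
Sum=-2


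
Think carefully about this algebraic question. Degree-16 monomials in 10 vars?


C(d+n-1,n-1)=C(25,9)=2042975


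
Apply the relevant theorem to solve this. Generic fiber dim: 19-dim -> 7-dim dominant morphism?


dim(fiber)=dim(X)-dim(Y)=19-7=12


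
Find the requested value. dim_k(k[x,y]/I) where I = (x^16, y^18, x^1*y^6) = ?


k[x,y]/I, I = (x^16, y^18, x^1*y^6)
Rect: 16x18=288. Corner: (16-1)x(18-6)=180.
dim = 288-180 = 108


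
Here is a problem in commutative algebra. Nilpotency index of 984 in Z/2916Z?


984^k mod 2916:
k=1: 984
k=2: 144
k=3: 1728
k=4: 324
k=5: 972
k=6: 0
First zero at k = 6


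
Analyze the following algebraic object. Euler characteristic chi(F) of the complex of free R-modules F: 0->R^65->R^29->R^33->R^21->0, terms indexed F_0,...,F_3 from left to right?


chi = sum (-1)^i * rank:
(-1)^0*65=65
(-1)^1*29=-29
(-1)^2*33=33
(-1)^3*21=-21
chi=48


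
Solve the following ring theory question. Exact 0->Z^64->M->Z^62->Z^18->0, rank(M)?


Alt sum=0:
(-1)^0*64 + (-1)^1*? + (-1)^2*62 + (-1)^3*18=0
rank(M)=108


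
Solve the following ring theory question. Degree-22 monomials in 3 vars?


C(d+n-1,n-1)=C(24,2)=276


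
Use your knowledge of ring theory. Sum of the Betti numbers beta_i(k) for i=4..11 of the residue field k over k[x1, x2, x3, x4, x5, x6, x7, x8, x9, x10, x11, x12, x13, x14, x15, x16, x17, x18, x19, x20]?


Koszul resolution: beta_i(k)=C(n,i), n=20
C(20,4)=4845, C(20,5)=15504, C(20,6)=38760, C(20,7)=77520, C(20,8)=125970, C(20,9)=167960, C(20,10)=184756, C(20,11)=167960
Sum=783275


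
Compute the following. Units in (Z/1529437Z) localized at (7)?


Local ring = Z/117649Z.
phi(117649) = 7^5*(7-1) = 100842


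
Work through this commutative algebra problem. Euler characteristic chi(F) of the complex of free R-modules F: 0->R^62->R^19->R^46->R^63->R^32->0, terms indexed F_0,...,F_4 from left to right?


chi = sum (-1)^i * rank:
(-1)^0*62=62
(-1)^1*19=-19
(-1)^2*46=46
(-1)^3*63=-63
(-1)^4*32=32
chi=58


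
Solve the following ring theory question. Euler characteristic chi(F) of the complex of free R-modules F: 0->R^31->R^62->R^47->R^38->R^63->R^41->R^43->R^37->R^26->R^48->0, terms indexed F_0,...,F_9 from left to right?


chi = sum (-1)^i * rank:
(-1)^0*31=31
(-1)^1*62=-62
(-1)^2*47=47
(-1)^3*38=-38
(-1)^4*63=63
(-1)^5*41=-41
(-1)^6*43=43
(-1)^7*37=-37
(-1)^8*26=26
(-1)^9*48=-48
chi=-16


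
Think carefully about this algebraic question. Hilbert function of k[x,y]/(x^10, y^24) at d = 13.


k[x,y], I = (x^10, y^24), d = 13
Need i < 10 and d-i < 24.
Range: 0 <= i <= 9.
H(13) = 10


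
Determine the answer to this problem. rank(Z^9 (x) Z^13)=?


rank(M(x)N) = rank(M)*rank(N)
9*13 = 117


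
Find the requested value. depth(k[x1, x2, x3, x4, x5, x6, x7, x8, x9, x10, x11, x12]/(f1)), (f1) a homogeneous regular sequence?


depth(R)=12
depth(R/I)=12-1=11


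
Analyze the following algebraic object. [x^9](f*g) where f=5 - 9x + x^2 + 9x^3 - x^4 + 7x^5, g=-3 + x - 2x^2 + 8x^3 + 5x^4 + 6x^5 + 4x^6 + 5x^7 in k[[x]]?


[x^9] = sum a_i*b_j, i+j=9
  1*5=5
  9*4=36
  -1*6=-6
  7*5=35
Sum=70


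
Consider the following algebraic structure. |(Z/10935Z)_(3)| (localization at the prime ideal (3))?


3-primary part: 10935=3^7*5
Size=3^7=2187


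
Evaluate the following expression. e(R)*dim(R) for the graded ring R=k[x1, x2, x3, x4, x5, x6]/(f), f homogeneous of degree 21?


e(R)=deg(f)=21, dim(R)=6-1=5
e*dim=21*5=105


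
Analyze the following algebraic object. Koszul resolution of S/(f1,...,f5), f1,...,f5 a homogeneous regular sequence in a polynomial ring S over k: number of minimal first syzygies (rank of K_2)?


Regular sequence => Koszul complex is the minimal free resolution.
Syz_1 minimally generated by Koszul relations f_i*e_j - f_j*e_i (i<j): mu(Syz_1) = beta_2 = C(m,2) = m(m-1)/2
m=5
5*4/2 = 10


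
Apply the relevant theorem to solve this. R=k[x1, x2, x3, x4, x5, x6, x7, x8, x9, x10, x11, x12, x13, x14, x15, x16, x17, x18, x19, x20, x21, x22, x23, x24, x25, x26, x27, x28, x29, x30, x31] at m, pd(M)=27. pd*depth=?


pd+depth=31
depth=31-27=4
pd*depth=27*4=108


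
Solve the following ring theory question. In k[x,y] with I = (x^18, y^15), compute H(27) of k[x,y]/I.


k[x,y], I = (x^18, y^15), d = 27
Need i < 18 and d-i < 15.
Range: 13 <= i <= 17.
H(27) = 5


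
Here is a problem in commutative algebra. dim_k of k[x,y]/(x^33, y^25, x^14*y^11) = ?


k[x,y]/I, I = (x^33, y^25, x^14*y^11)
Rect: 33x25=825. Corner: (33-14)x(25-11)=266.
dim = 825-266 = 559


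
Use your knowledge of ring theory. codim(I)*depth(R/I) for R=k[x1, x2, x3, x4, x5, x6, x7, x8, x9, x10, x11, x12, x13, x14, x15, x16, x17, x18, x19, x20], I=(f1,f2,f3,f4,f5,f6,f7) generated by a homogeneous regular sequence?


codim=7, depth=dim(R/I)=20-7=13
Product=7*13=91


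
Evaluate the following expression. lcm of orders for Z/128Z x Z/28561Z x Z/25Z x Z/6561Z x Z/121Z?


Exponent = lcm of the cyclic orders; pairwise coprime => product.
2^7*13^4*5^2*3^8*11^2=128*28561*25*6561*121=72556912771200


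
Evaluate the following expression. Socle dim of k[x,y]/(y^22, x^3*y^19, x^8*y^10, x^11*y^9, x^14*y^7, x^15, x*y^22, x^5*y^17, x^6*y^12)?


Socle = ann(m) = span of standard monomials u with x*u, y*u in I (staircase corners).
Redundant generators: x*y^22
Minimal generators: x^15, x^14*y^7, x^11*y^9, x^8*y^10, x^6*y^12, x^5*y^17, x^3*y^19, y^22
Corners: x^2y^21, x^4y^18, x^5y^16, x^7y^11, x^10y^9, x^13y^8, x^14y^6
Socle dim=7


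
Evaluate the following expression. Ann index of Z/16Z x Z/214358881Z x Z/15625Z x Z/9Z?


Exponent = lcm of the cyclic orders; pairwise coprime => product.
2^4*11^8*5^6*3^2=16*214358881*15625*9=482307482250000


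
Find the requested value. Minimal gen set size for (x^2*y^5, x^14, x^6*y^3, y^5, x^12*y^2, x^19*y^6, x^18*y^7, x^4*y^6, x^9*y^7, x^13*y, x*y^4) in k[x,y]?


Remove redundant (divisible by others).
x^2*y^5 redundant.
x^18*y^7 redundant.
x^9*y^7 redundant.
x^4*y^6 redundant.
x^19*y^6 redundant.
Min: x^14, x^13*y, x^12*y^2, x^6*y^3, x*y^4, y^5
Count=6


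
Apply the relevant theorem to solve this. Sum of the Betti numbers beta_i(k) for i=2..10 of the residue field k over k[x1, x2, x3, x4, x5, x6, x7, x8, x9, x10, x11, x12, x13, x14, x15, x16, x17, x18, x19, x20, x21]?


Koszul resolution: beta_i(k)=C(n,i), n=21
C(21,2)=210, C(21,3)=1330, C(21,4)=5985, C(21,5)=20349, C(21,6)=54264, C(21,7)=116280, C(21,8)=203490, C(21,9)=293930, C(21,10)=352716
Sum=1048554


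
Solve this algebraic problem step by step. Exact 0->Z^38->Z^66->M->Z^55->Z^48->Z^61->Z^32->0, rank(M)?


Alt sum=0:
(-1)^0*38 + (-1)^1*66 + (-1)^2*? + (-1)^3*55 + (-1)^4*48 + (-1)^5*61 + (-1)^6*32=0
rank(M)=64


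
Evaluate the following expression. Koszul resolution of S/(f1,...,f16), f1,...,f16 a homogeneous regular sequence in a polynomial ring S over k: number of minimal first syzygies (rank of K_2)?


Regular sequence => Koszul complex is the minimal free resolution.
Syz_1 minimally generated by Koszul relations f_i*e_j - f_j*e_i (i<j): mu(Syz_1) = beta_2 = C(m,2) = m(m-1)/2
m=16
16*15/2 = 120


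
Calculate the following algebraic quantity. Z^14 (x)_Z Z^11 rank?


rank(M(x)N) = rank(M)*rank(N)
14*11 = 154


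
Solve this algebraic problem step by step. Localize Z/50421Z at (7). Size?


7-primary part: 50421=7^5*3
Size=7^5=16807


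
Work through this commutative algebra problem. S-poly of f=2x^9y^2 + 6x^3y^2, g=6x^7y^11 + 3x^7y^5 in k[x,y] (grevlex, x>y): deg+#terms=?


LT(f)=2x^9y^2, LT(g)=6x^7y^11
lcm(LM)=x^9y^11
S(f,g) (scaled by 12 to clear denominators) = 6y^9*f - 2x^2*g = -6x^9y^5 + 36x^3y^11
2 terms, deg 14.
14+2=16


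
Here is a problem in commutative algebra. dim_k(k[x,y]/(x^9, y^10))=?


Basis: x^i*y^j, i<9, j<10
9*10=90


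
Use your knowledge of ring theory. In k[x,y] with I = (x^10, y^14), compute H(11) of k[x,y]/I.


k[x,y], I = (x^10, y^14), d = 11
Need i < 10 and d-i < 14.
Range: 0 <= i <= 9.
H(11) = 10


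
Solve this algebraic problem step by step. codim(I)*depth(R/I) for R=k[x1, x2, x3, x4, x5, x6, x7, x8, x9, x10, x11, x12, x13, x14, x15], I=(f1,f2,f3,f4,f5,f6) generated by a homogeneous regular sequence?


codim=6, depth=dim(R/I)=15-6=9
Product=6*9=54


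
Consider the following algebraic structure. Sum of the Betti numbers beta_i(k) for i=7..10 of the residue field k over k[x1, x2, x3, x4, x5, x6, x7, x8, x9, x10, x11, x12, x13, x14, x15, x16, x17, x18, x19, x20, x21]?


Koszul resolution: beta_i(k)=C(n,i), n=21
C(21,7)=116280, C(21,8)=203490, C(21,9)=293930, C(21,10)=352716
Sum=966416


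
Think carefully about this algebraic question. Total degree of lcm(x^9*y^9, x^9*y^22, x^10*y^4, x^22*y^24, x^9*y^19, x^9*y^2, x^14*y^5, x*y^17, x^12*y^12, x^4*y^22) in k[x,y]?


lcm = componentwise max:
x: max(9,9,10,22,9,9,14,1,12,4)=22
y: max(9,22,4,24,19,2,5,17,12,22)=24
Total=22+24=46


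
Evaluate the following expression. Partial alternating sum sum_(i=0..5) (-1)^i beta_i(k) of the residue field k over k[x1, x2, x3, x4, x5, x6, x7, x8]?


Koszul resolution: beta_i(k)=C(n,i), n=8
sum_(i=0..p) (-1)^i C(n,i) = (-1)^p C(n-1,p)
(-1)^5*C(7,5) = (-1)^5*21 = -21


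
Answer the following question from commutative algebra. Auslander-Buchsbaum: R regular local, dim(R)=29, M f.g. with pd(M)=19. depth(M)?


pd+depth=depth(R)=29
depth=29-19=10


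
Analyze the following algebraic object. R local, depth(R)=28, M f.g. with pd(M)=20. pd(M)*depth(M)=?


pd+depth=28
depth=28-20=8
pd*depth=20*8=160


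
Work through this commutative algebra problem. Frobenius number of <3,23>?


gcd(3,23)=1 => F=ab-a-b=3*23-3-23=69-26=43


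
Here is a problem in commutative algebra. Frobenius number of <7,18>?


gcd(7,18)=1 => F=ab-a-b=7*18-7-18=126-25=101


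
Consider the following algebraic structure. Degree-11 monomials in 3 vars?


C(d+n-1,n-1)=C(13,2)=78


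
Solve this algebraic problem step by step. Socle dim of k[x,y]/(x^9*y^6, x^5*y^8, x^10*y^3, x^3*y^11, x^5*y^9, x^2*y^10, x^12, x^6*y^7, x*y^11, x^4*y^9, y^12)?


Socle = ann(m) = span of standard monomials u with x*u, y*u in I (staircase corners).
Redundant generators: x^3*y^11, x^5*y^9
Minimal generators: x^12, x^10*y^3, x^9*y^6, x^6*y^7, x^5*y^8, x^4*y^9, x^2*y^10, x*y^11, y^12
Corners: y^11, xy^10, x^3y^9, x^4y^8, x^5y^7, x^8y^6, x^9y^5, x^11y^2
Socle dim=8


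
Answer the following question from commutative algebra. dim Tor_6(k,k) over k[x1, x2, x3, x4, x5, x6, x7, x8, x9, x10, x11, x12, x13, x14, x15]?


Koszul: C(n,i)=C(15,6)=5005


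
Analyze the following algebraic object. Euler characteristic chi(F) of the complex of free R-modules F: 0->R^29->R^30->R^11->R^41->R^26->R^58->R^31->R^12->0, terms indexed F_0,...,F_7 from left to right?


chi = sum (-1)^i * rank:
(-1)^0*29=29
(-1)^1*30=-30
(-1)^2*11=11
(-1)^3*41=-41
(-1)^4*26=26
(-1)^5*58=-58
(-1)^6*31=31
(-1)^7*12=-12
chi=-44


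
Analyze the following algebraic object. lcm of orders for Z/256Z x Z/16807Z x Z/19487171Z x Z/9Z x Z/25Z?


Exponent = lcm of the cyclic orders; pairwise coprime => product.
2^8*7^5*11^7*3^2*5^2=256*16807*19487171*9*25=18865202860627200


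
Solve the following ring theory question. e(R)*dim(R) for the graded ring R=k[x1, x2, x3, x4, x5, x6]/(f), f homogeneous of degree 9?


e(R)=deg(f)=9, dim(R)=6-1=5
e*dim=9*5=45


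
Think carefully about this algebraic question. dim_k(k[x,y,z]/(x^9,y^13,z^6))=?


Basis: x^iy^jz^k, i<9,j<13,k<6
9*13*6=702


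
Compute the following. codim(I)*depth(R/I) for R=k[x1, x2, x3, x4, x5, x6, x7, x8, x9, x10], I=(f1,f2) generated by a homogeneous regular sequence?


codim=2, depth=dim(R/I)=10-2=8
Product=2*8=16


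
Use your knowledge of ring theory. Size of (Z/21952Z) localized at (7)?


7-primary part: 21952=7^3*64
Size=7^3=343


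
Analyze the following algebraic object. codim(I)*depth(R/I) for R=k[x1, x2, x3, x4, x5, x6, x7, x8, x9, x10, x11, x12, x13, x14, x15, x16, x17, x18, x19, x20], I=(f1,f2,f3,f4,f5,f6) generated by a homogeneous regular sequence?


codim=6, depth=dim(R/I)=20-6=14
Product=6*14=84


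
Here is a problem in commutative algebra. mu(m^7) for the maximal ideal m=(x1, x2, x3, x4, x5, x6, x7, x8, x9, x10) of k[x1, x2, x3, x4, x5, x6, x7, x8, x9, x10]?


Graded Nakayama: mu(m^d) = dim_k (m^d/m^(d+1)) = #degree-7 monomials in 10 vars
C(n+d-1,d)=C(16,7)=11440


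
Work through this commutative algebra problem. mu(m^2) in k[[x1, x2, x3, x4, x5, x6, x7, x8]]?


C(n+d-1,d)=C(9,2)=36


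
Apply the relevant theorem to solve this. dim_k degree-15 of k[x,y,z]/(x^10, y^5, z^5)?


Need i<10, j<5, k<5 with i+j+k=15.
For each i, j ranges over max(0,15-i-4)..min(4,15-i):
  i=0: j in [11,4] -> 0
  i=1: j in [10,4] -> 0
  i=2: j in [9,4] -> 0
  i=3: j in [8,4] -> 0
  i=4: j in [7,4] -> 0
  i=5: j in [6,4] -> 0
  i=6: j in [5,4] -> 0
  i=7: j in [4,4] -> 1
  i=8: j in [3,4] -> 2
  i=9: j in [2,4] -> 3
H(15) = 0+0+0+0+0+0+0+1+2+3 = 6


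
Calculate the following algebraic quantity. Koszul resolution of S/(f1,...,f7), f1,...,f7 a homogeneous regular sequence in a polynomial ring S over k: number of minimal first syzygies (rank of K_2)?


Regular sequence => Koszul complex is the minimal free resolution.
Syz_1 minimally generated by Koszul relations f_i*e_j - f_j*e_i (i<j): mu(Syz_1) = beta_2 = C(m,2) = m(m-1)/2
m=7
7*6/2 = 21


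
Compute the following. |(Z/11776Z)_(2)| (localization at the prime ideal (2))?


2-primary part: 11776=2^9*23
Size=2^9=512


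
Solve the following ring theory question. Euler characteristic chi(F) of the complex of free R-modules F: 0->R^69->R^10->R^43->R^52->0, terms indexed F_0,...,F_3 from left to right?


chi = sum (-1)^i * rank:
(-1)^0*69=69
(-1)^1*10=-10
(-1)^2*43=43
(-1)^3*52=-52
chi=50


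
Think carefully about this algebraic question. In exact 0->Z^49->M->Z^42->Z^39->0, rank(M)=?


Alt sum=0:
(-1)^0*49 + (-1)^1*? + (-1)^2*42 + (-1)^3*39=0
rank(M)=52


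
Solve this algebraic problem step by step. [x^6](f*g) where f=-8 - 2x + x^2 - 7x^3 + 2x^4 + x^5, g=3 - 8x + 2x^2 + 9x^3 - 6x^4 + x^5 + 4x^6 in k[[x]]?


[x^6] = sum a_i*b_j, i+j=6
  -8*4=-32
  -2*1=-2
  1*-6=-6
  -7*9=-63
  2*2=4
  1*-8=-8
Sum=-107


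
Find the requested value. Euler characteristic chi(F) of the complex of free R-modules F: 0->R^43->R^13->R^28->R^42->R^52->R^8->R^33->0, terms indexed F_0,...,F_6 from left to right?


chi = sum (-1)^i * rank:
(-1)^0*43=43
(-1)^1*13=-13
(-1)^2*28=28
(-1)^3*42=-42
(-1)^4*52=52
(-1)^5*8=-8
(-1)^6*33=33
chi=93


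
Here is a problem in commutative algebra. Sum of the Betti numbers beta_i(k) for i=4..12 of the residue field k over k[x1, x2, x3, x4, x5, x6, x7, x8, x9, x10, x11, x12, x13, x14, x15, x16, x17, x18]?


Koszul resolution: beta_i(k)=C(n,i), n=18
C(18,4)=3060, C(18,5)=8568, C(18,6)=18564, C(18,7)=31824, C(18,8)=43758, C(18,9)=48620, C(18,10)=43758, C(18,11)=31824, C(18,12)=18564
Sum=248540


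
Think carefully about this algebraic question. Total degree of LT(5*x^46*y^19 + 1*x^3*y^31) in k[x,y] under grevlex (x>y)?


LT: 5*x^46*y^19
deg_x=46, deg_y=19
Total=46+19=65


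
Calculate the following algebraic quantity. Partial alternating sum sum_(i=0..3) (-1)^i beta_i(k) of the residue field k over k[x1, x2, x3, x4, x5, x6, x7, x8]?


Koszul resolution: beta_i(k)=C(n,i), n=8
sum_(i=0..p) (-1)^i C(n,i) = (-1)^p C(n-1,p)
(-1)^3*C(7,3) = (-1)^3*35 = -35


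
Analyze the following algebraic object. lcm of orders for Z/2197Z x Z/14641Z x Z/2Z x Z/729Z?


Exponent = lcm of the cyclic orders; pairwise coprime => product.
13^3*11^4*2^1*3^6=2197*14641*2*729=46898431866


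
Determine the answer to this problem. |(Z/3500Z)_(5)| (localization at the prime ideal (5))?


5-primary part: 3500=5^3*28
Size=5^3=125


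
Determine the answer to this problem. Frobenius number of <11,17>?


gcd(11,17)=1 => F=ab-a-b=11*17-11-17=187-28=159


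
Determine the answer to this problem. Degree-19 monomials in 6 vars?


C(d+n-1,n-1)=C(24,5)=42504


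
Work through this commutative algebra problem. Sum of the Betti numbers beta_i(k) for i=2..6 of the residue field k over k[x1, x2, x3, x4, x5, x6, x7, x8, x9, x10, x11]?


Koszul resolution: beta_i(k)=C(n,i), n=11
C(11,2)=55, C(11,3)=165, C(11,4)=330, C(11,5)=462, C(11,6)=462
Sum=1474


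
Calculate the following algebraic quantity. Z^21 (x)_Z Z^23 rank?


rank(M(x)N) = rank(M)*rank(N)
21*23 = 483


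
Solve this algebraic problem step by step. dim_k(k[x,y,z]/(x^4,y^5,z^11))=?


Basis: x^iy^jz^k, i<4,j<5,k<11
4*5*11=220


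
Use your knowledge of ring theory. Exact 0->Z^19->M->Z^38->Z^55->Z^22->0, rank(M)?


Alt sum=0:
(-1)^0*19 + (-1)^1*? + (-1)^2*38 + (-1)^3*55 + (-1)^4*22=0
rank(M)=24


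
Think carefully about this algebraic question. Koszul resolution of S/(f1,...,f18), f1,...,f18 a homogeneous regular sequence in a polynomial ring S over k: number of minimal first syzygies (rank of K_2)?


Regular sequence => Koszul complex is the minimal free resolution.
Syz_1 minimally generated by Koszul relations f_i*e_j - f_j*e_i (i<j): mu(Syz_1) = beta_2 = C(m,2) = m(m-1)/2
m=18
18*17/2 = 153


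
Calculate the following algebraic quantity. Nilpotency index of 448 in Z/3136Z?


448^k mod 3136:
k=1: 448
k=2: 0
First zero at k = 2


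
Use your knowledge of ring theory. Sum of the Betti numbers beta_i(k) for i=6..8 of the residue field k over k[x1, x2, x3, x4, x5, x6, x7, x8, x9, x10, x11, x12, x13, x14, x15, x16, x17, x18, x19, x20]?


Koszul resolution: beta_i(k)=C(n,i), n=20
C(20,6)=38760, C(20,7)=77520, C(20,8)=125970
Sum=242250
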